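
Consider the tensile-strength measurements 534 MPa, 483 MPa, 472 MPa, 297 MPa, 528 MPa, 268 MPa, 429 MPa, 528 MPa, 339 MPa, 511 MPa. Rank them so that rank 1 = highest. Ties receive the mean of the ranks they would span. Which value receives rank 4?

511

Sorted (descending): 534, 528, 528, 511, 483, 472, 429, 339, 297, 268
The 2 values of 528 occupy positions 2–3 → average rank (2+3)/2 = 2.5.
Rank 4 → value 511.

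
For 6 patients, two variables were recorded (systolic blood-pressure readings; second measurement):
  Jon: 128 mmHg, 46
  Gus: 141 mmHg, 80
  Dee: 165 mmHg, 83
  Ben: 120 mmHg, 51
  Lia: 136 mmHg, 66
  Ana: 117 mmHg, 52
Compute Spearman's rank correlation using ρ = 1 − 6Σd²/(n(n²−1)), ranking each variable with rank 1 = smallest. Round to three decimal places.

Ranks of variable 1: 3, 5, 6, 2, 4, 1
Ranks of variable 2: 1, 5, 6, 2, 4, 3
d = r₁ − r₂: 2, 0, 0, 0, 0, -2
d²: 4, 0, 0, 0, 0, 4; Σd² = 8
ρ = 1 − 6·8/(6·35) = 1 − 48/210 = 0.771

0.771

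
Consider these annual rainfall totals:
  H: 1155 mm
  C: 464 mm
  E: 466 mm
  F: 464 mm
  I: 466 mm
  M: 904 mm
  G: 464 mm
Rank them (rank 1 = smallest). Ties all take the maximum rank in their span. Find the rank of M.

6

Sorted (ascending): 464, 464, 464, 466, 466, 904, 1155
The 3 values of 464 occupy positions 1–3 → each gets rank 3.
The 2 values of 466 occupy positions 4–5 → each gets rank 5.
M has value 904 mm → rank 6.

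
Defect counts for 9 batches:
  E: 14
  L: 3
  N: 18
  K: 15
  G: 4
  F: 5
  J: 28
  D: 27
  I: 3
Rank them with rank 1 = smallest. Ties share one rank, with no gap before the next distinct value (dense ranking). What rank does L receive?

1

Sorted (ascending): 3, 3, 4, 5, 14, 15, 18, 27, 28
The 2 values of 3 share dense rank 1.
Remaining distinct values take the next consecutive integers.
L has value 3 → rank 1.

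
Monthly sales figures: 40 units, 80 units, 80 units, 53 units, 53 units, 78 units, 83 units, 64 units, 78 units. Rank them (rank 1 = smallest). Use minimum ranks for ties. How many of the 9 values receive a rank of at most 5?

6

Sorted (ascending): 40, 53, 53, 64, 78, 78, 80, 80, 83
The 2 values of 53 occupy positions 2–3 → each gets rank 2.
The 2 values of 78 occupy positions 5–6 → each gets rank 5.
The 2 values of 80 occupy positions 7–8 → each gets rank 7.
Ranks ≤ 5: {1, 2, 2, 4, 5, 5} → 6 values.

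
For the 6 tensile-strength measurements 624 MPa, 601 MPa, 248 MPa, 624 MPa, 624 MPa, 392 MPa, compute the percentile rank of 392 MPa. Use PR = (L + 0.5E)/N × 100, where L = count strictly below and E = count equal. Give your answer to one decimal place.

N = 6.
Strictly below 392: 1. Equal to 392: 1.
PR = (1 + 0.5·1)/6 × 100 = 25.0

25.0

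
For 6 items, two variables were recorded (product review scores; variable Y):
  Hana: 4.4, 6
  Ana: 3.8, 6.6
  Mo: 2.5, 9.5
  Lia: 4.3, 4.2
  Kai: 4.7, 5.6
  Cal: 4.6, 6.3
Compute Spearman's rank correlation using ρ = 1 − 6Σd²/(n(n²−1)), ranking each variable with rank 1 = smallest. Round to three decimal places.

Ranks of variable 1: 4, 2, 1, 3, 6, 5
Ranks of variable 2: 3, 5, 6, 1, 2, 4
d = r₁ − r₂: 1, -3, -5, 2, 4, 1
d²: 1, 9, 25, 4, 16, 1; Σd² = 56
ρ = 1 − 6·56/(6·35) = 1 − 336/210 = -0.600

-0.600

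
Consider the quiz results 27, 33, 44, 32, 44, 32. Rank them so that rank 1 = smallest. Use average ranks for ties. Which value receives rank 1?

27

Sorted (ascending): 27, 32, 32, 33, 44, 44
The 2 values of 32 occupy positions 2–3 → average rank (2+3)/2 = 2.5.
The 2 values of 44 occupy positions 5–6 → average rank (5+6)/2 = 5.5.
Rank 1 → value 27.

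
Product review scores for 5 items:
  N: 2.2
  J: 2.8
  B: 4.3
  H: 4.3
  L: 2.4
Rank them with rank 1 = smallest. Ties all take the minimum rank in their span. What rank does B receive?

4

Sorted (ascending): 2.2, 2.4, 2.8, 4.3, 4.3
The 2 values of 4.3 occupy positions 4–5 → each gets rank 4.
B has value 4.3 → rank 4.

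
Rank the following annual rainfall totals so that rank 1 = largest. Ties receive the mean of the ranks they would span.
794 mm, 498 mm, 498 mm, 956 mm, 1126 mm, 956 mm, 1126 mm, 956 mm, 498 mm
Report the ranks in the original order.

Sorted (descending): 1126, 1126, 956, 956, 956, 794, 498, 498, 498
The 2 values of 1126 occupy positions 1–2 → average rank (1+2)/2 = 1.5.
The 3 values of 956 occupy positions 3–5 → average rank 4.
The 3 values of 498 occupy positions 7–9 → average rank 8.

6, 8, 8, 4, 1.5, 4, 1.5, 4, 8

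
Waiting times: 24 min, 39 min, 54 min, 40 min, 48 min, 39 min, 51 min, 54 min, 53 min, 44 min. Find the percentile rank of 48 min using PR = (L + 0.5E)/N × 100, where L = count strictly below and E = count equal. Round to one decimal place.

N = 10.
Strictly below 48: 5. Equal to 48: 1.
PR = (5 + 0.5·1)/10 × 100 = 55.0

55.0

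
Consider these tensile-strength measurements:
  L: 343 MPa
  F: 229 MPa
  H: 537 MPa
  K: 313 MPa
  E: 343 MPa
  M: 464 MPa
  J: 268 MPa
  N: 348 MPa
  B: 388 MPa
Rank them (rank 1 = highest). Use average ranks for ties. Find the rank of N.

4

Sorted (descending): 537, 464, 388, 348, 343, 343, 313, 268, 229
The 2 values of 343 occupy positions 5–6 → average rank (5+6)/2 = 5.5.
N has value 348 MPa → rank 4.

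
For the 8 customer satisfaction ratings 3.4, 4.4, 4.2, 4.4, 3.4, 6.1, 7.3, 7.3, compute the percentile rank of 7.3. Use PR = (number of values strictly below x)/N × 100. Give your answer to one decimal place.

75.0

N = 8.
Strictly below 7.3: 6. Equal to 7.3: 2.
PR = 6/8 × 100 = 75.0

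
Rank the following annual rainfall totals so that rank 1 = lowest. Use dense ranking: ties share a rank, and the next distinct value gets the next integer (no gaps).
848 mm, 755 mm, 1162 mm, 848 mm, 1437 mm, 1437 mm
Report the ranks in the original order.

Sorted (ascending): 755, 848, 848, 1162, 1437, 1437
The 2 values of 848 share dense rank 2.
The 2 values of 1437 share dense rank 4.
Remaining distinct values take the next consecutive integers.

2, 1, 3, 2, 4, 4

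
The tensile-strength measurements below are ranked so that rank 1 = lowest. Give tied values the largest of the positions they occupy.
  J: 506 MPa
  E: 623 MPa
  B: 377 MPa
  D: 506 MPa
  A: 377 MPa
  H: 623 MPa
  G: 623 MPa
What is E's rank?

Sorted (ascending): 377, 377, 506, 506, 623, 623, 623
The 2 values of 377 occupy positions 1–2 → each gets rank 2.
The 2 values of 506 occupy positions 3–4 → each gets rank 4.
The 3 values of 623 occupy positions 5–7 → each gets rank 7.
E has value 623 MPa → rank 7.

7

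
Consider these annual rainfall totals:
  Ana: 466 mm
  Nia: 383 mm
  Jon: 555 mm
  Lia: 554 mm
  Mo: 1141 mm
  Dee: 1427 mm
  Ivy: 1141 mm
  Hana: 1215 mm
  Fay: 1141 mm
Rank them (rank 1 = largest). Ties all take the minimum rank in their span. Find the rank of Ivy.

Sorted (descending): 1427, 1215, 1141, 1141, 1141, 555, 554, 466, 383
The 3 values of 1141 occupy positions 3–5 → each gets rank 3.
Ivy has value 1141 mm → rank 3.

3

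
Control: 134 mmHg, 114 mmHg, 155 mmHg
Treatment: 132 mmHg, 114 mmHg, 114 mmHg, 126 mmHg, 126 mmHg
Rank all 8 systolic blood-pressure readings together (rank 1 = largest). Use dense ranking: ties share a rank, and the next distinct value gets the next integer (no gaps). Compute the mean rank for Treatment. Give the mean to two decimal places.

Sorted (descending): 155, 134, 132, 126, 126, 114, 114, 114
The 2 values of 126 share dense rank 4.
The 3 values of 114 share dense rank 5.
Remaining distinct values take the next consecutive integers.
Treatment values → pooled ranks: 132→3, 114→5, 114→5, 126→4, 126→4
Mean rank = (3 + 5 + 5 + 4 + 4) / 5 = 4.20

4.20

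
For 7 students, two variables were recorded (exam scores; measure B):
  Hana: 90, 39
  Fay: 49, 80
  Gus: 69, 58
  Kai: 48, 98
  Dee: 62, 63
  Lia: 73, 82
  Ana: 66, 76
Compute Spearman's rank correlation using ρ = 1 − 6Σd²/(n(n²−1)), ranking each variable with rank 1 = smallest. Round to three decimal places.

Ranks of variable 1: 7, 2, 5, 1, 3, 6, 4
Ranks of variable 2: 1, 5, 2, 7, 3, 6, 4
d = r₁ − r₂: 6, -3, 3, -6, 0, 0, 0
d²: 36, 9, 9, 36, 0, 0, 0; Σd² = 90
ρ = 1 − 6·90/(7·48) = 1 − 540/336 = -0.607

-0.607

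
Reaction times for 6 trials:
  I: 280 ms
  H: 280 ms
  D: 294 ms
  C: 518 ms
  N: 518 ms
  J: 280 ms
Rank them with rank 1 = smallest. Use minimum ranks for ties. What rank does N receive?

Sorted (ascending): 280, 280, 280, 294, 518, 518
The 3 values of 280 occupy positions 1–3 → each gets rank 1.
The 2 values of 518 occupy positions 5–6 → each gets rank 5.
N has value 518 ms → rank 5.

5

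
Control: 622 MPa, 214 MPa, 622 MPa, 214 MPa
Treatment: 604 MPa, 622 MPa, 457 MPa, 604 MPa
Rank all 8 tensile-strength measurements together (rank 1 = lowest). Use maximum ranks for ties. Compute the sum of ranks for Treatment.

21

Sorted (ascending): 214, 214, 457, 604, 604, 622, 622, 622
The 2 values of 214 occupy positions 1–2 → each gets rank 2.
The 2 values of 604 occupy positions 4–5 → each gets rank 5.
The 3 values of 622 occupy positions 6–8 → each gets rank 8.
Treatment values → pooled ranks: 604→5, 622→8, 457→3, 604→5
Rank sum = 5 + 8 + 3 + 5 = 21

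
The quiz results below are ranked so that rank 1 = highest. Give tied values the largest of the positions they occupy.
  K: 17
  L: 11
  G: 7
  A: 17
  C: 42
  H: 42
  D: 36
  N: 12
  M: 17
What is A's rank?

Sorted (descending): 42, 42, 36, 17, 17, 17, 12, 11, 7
The 2 values of 42 occupy positions 1–2 → each gets rank 2.
The 3 values of 17 occupy positions 4–6 → each gets rank 6.
A has value 17 → rank 6.

6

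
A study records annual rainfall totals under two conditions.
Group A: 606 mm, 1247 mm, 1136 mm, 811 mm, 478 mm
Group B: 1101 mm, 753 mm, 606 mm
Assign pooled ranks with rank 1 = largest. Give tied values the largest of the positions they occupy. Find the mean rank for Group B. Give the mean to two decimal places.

5.00

Sorted (descending): 1247, 1136, 1101, 811, 753, 606, 606, 478
The 2 values of 606 occupy positions 6–7 → each gets rank 7.
Group B values → pooled ranks: 1101→3, 753→5, 606→7
Mean rank = (3 + 5 + 7) / 3 = 5.00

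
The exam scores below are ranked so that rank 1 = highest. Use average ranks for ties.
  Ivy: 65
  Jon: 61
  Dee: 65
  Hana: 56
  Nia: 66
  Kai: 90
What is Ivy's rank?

3.5

Sorted (descending): 90, 66, 65, 65, 61, 56
The 2 values of 65 occupy positions 3–4 → average rank (3+4)/2 = 3.5.
Ivy has value 65 → rank 3.5.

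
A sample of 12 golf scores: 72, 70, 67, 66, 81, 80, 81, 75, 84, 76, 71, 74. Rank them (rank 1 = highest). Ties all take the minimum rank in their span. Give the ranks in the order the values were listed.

8, 10, 11, 12, 2, 4, 2, 6, 1, 5, 9, 7

Sorted (descending): 84, 81, 81, 80, 76, 75, 74, 72, 71, 70, 67, 66
The 2 values of 81 occupy positions 2–3 → each gets rank 2.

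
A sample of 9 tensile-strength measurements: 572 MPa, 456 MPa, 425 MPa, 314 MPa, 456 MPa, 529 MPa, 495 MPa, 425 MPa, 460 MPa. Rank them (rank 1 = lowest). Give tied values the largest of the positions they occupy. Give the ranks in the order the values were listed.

Sorted (ascending): 314, 425, 425, 456, 456, 460, 495, 529, 572
The 2 values of 425 occupy positions 2–3 → each gets rank 3.
The 2 values of 456 occupy positions 4–5 → each gets rank 5.

9, 5, 3, 1, 5, 8, 7, 3, 6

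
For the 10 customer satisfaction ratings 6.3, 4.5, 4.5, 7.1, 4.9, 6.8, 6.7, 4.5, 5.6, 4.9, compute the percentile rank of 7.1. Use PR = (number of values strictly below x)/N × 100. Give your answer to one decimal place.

90.0

N = 10.
Strictly below 7.1: 9. Equal to 7.1: 1.
PR = 9/10 × 100 = 90.0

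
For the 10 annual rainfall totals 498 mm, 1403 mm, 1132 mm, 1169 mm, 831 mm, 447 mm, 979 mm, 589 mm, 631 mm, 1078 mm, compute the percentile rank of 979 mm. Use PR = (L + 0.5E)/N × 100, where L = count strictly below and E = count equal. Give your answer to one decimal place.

N = 10.
Strictly below 979: 5. Equal to 979: 1.
PR = (5 + 0.5·1)/10 × 100 = 55.0

55.0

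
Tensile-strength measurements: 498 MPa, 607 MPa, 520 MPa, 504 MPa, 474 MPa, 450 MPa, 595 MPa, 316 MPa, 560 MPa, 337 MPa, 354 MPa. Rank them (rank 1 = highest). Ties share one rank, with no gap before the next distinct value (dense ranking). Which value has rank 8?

450

Sorted (descending): 607, 595, 560, 520, 504, 498, 474, 450, 354, 337, 316
No ties — each value takes its position as its rank.
Rank 8 → value 450.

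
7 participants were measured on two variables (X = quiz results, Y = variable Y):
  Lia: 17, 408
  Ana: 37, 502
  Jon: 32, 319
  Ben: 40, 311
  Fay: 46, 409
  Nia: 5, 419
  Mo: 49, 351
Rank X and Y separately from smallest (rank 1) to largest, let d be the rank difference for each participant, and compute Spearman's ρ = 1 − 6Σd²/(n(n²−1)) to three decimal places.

-0.286

Ranks of variable 1: 2, 4, 3, 5, 6, 1, 7
Ranks of variable 2: 4, 7, 2, 1, 5, 6, 3
d = r₁ − r₂: -2, -3, 1, 4, 1, -5, 4
d²: 4, 9, 1, 16, 1, 25, 16; Σd² = 72
ρ = 1 − 6·72/(7·48) = 1 − 432/336 = -0.286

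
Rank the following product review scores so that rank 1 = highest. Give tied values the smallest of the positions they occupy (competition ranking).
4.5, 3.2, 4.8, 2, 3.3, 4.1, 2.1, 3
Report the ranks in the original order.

2, 5, 1, 8, 4, 3, 7, 6

Sorted (descending): 4.8, 4.5, 4.1, 3.3, 3.2, 3, 2.1, 2
No ties — each value takes its position as its rank.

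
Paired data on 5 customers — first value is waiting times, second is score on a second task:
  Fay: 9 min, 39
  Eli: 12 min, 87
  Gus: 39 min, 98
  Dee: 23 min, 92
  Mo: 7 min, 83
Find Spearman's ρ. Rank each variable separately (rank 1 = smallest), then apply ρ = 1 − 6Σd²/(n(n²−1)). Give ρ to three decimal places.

0.900

Ranks of variable 1: 2, 3, 5, 4, 1
Ranks of variable 2: 1, 3, 5, 4, 2
d = r₁ − r₂: 1, 0, 0, 0, -1
d²: 1, 0, 0, 0, 1; Σd² = 2
ρ = 1 − 6·2/(5·24) = 1 − 12/120 = 0.900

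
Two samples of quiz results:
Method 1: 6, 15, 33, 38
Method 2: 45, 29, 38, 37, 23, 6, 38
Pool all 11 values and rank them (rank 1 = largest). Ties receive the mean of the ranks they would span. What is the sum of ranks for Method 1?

28.5

Sorted (descending): 45, 38, 38, 38, 37, 33, 29, 23, 15, 6, 6
The 3 values of 38 occupy positions 2–4 → average rank 3.
The 2 values of 6 occupy positions 10–11 → average rank (10+11)/2 = 10.5.
Method 1 values → pooled ranks: 6→10.5, 15→9, 33→6, 38→3
Rank sum = 10.5 + 9 + 6 + 3 = 28.5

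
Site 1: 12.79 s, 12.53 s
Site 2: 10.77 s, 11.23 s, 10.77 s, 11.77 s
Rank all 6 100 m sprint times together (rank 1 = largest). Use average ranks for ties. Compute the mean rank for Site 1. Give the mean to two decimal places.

Sorted (descending): 12.79, 12.53, 11.77, 11.23, 10.77, 10.77
The 2 values of 10.77 occupy positions 5–6 → average rank (5+6)/2 = 5.5.
Site 1 values → pooled ranks: 12.79→1, 12.53→2
Mean rank = (1 + 2) / 2 = 1.50

1.50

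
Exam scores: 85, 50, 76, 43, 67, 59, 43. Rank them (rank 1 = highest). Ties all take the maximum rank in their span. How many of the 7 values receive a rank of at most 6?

5

Sorted (descending): 85, 76, 67, 59, 50, 43, 43
The 2 values of 43 occupy positions 6–7 → each gets rank 7.
Ranks ≤ 6: {1, 2, 3, 4, 5} → 5 values.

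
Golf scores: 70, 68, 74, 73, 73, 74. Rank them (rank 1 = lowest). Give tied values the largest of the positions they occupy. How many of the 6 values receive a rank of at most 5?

Sorted (ascending): 68, 70, 73, 73, 74, 74
The 2 values of 73 occupy positions 3–4 → each gets rank 4.
The 2 values of 74 occupy positions 5–6 → each gets rank 6.
Ranks ≤ 5: {1, 2, 4, 4} → 4 values.

4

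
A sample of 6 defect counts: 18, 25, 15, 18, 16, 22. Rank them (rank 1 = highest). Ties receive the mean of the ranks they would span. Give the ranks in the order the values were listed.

Sorted (descending): 25, 22, 18, 18, 16, 15
The 2 values of 18 occupy positions 3–4 → average rank (3+4)/2 = 3.5.

3.5, 1, 6, 3.5, 5, 2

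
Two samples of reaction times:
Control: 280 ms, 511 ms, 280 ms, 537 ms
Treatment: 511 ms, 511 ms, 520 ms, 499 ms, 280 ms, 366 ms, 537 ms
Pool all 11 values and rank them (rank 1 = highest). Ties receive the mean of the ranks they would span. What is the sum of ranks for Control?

Sorted (descending): 537, 537, 520, 511, 511, 511, 499, 366, 280, 280, 280
The 2 values of 537 occupy positions 1–2 → average rank (1+2)/2 = 1.5.
The 3 values of 511 occupy positions 4–6 → average rank 5.
The 3 values of 280 occupy positions 9–11 → average rank 10.
Control values → pooled ranks: 280→10, 511→5, 280→10, 537→1.5
Rank sum = 10 + 5 + 10 + 1.5 = 26.5

26.5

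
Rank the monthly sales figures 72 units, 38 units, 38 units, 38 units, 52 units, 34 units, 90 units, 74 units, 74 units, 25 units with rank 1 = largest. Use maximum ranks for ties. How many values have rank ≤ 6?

Sorted (descending): 90, 74, 74, 72, 52, 38, 38, 38, 34, 25
The 2 values of 74 occupy positions 2–3 → each gets rank 3.
The 3 values of 38 occupy positions 6–8 → each gets rank 8.
Ranks ≤ 6: {1, 3, 3, 4, 5} → 5 values.

5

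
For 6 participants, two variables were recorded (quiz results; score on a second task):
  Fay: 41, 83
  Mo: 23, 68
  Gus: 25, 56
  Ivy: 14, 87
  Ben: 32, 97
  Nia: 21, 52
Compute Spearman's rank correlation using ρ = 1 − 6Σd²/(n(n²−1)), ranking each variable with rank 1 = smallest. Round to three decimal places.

0.257

Ranks of variable 1: 6, 3, 4, 1, 5, 2
Ranks of variable 2: 4, 3, 2, 5, 6, 1
d = r₁ − r₂: 2, 0, 2, -4, -1, 1
d²: 4, 0, 4, 16, 1, 1; Σd² = 26
ρ = 1 − 6·26/(6·35) = 1 − 156/210 = 0.257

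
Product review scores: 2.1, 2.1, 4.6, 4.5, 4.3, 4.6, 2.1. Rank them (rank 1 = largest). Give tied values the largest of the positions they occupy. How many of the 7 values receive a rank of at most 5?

4

Sorted (descending): 4.6, 4.6, 4.5, 4.3, 2.1, 2.1, 2.1
The 2 values of 4.6 occupy positions 1–2 → each gets rank 2.
The 3 values of 2.1 occupy positions 5–7 → each gets rank 7.
Ranks ≤ 5: {2, 2, 3, 4} → 4 values.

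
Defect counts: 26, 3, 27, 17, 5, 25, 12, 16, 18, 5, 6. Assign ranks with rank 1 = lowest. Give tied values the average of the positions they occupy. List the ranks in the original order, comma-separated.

Sorted (ascending): 3, 5, 5, 6, 12, 16, 17, 18, 25, 26, 27
The 2 values of 5 occupy positions 2–3 → average rank (2+3)/2 = 2.5.

10, 1, 11, 7, 2.5, 9, 5, 6, 8, 2.5, 4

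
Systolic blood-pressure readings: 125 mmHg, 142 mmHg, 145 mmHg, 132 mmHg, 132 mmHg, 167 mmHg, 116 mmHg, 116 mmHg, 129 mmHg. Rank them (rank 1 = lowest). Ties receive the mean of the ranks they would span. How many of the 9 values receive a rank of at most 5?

Sorted (ascending): 116, 116, 125, 129, 132, 132, 142, 145, 167
The 2 values of 116 occupy positions 1–2 → average rank (1+2)/2 = 1.5.
The 2 values of 132 occupy positions 5–6 → average rank (5+6)/2 = 5.5.
Ranks ≤ 5: {1.5, 1.5, 3, 4} → 4 values.

4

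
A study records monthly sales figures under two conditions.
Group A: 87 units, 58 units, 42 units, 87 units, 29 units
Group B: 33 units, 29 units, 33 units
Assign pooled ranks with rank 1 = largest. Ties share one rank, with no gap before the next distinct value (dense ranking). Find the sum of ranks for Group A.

Sorted (descending): 87, 87, 58, 42, 33, 33, 29, 29
The 2 values of 87 share dense rank 1.
The 2 values of 33 share dense rank 4.
The 2 values of 29 share dense rank 5.
Remaining distinct values take the next consecutive integers.
Group A values → pooled ranks: 87→1, 58→2, 42→3, 87→1, 29→5
Rank sum = 1 + 2 + 3 + 1 + 5 = 12

12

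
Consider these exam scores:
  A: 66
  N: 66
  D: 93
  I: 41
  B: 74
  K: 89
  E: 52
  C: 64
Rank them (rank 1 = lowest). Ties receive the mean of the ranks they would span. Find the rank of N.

Sorted (ascending): 41, 52, 64, 66, 66, 74, 89, 93
The 2 values of 66 occupy positions 4–5 → average rank (4+5)/2 = 4.5.
N has value 66 → rank 4.5.

4.5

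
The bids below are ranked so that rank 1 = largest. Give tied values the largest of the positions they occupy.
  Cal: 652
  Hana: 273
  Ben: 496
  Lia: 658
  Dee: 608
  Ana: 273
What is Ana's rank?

Sorted (descending): 658, 652, 608, 496, 273, 273
The 2 values of 273 occupy positions 5–6 → each gets rank 6.
Ana has value 273 → rank 6.

6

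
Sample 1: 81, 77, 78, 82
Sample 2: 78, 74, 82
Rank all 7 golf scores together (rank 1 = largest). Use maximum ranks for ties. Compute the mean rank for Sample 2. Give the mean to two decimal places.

Sorted (descending): 82, 82, 81, 78, 78, 77, 74
The 2 values of 82 occupy positions 1–2 → each gets rank 2.
The 2 values of 78 occupy positions 4–5 → each gets rank 5.
Sample 2 values → pooled ranks: 78→5, 74→7, 82→2
Mean rank = (5 + 7 + 2) / 3 = 4.67

4.67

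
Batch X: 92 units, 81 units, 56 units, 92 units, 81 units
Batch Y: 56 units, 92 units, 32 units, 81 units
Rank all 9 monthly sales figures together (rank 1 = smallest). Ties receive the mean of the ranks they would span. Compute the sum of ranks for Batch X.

Sorted (ascending): 32, 56, 56, 81, 81, 81, 92, 92, 92
The 2 values of 56 occupy positions 2–3 → average rank (2+3)/2 = 2.5.
The 3 values of 81 occupy positions 4–6 → average rank 5.
The 3 values of 92 occupy positions 7–9 → average rank 8.
Batch X values → pooled ranks: 92→8, 81→5, 56→2.5, 92→8, 81→5
Rank sum = 8 + 5 + 2.5 + 8 + 5 = 28.5

28.5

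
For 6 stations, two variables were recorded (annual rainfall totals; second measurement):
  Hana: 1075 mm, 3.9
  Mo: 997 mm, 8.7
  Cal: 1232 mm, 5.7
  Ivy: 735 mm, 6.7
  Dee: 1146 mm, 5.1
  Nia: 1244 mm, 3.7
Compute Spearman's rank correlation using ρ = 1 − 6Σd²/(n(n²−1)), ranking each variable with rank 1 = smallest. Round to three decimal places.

-0.714

Ranks of variable 1: 3, 2, 5, 1, 4, 6
Ranks of variable 2: 2, 6, 4, 5, 3, 1
d = r₁ − r₂: 1, -4, 1, -4, 1, 5
d²: 1, 16, 1, 16, 1, 25; Σd² = 60
ρ = 1 − 6·60/(6·35) = 1 − 360/210 = -0.714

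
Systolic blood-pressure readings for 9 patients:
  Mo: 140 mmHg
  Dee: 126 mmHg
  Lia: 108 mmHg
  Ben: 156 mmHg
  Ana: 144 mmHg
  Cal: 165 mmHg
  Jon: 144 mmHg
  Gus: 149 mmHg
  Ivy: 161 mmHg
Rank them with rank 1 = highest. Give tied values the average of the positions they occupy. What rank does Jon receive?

Sorted (descending): 165, 161, 156, 149, 144, 144, 140, 126, 108
The 2 values of 144 occupy positions 5–6 → average rank (5+6)/2 = 5.5.
Jon has value 144 mmHg → rank 5.5.

5.5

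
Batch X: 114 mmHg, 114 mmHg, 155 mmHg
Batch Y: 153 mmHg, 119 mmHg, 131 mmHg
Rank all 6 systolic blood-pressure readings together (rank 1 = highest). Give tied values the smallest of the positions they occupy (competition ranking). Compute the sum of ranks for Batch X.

11

Sorted (descending): 155, 153, 131, 119, 114, 114
The 2 values of 114 occupy positions 5–6 → each gets rank 5.
Batch X values → pooled ranks: 114→5, 114→5, 155→1
Rank sum = 5 + 5 + 1 = 11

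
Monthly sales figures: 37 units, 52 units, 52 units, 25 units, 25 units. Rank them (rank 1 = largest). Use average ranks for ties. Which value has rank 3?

37

Sorted (descending): 52, 52, 37, 25, 25
The 2 values of 52 occupy positions 1–2 → average rank (1+2)/2 = 1.5.
The 2 values of 25 occupy positions 4–5 → average rank (4+5)/2 = 4.5.
Rank 3 → value 37.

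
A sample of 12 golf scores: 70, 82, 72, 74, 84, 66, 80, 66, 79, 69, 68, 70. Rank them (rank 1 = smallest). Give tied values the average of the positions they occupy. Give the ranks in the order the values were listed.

Sorted (ascending): 66, 66, 68, 69, 70, 70, 72, 74, 79, 80, 82, 84
The 2 values of 66 occupy positions 1–2 → average rank (1+2)/2 = 1.5.
The 2 values of 70 occupy positions 5–6 → average rank (5+6)/2 = 5.5.

5.5, 11, 7, 8, 12, 1.5, 10, 1.5, 9, 4, 3, 5.5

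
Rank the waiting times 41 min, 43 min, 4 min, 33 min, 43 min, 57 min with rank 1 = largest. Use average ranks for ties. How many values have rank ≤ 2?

Sorted (descending): 57, 43, 43, 41, 33, 4
The 2 values of 43 occupy positions 2–3 → average rank (2+3)/2 = 2.5.
Ranks ≤ 2: {1} → 1 value.

1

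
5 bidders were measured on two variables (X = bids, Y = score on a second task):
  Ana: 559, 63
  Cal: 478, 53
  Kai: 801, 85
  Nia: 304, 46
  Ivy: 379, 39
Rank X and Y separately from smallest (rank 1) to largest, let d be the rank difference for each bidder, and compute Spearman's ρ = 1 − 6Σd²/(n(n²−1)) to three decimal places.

0.900

Ranks of variable 1: 4, 3, 5, 1, 2
Ranks of variable 2: 4, 3, 5, 2, 1
d = r₁ − r₂: 0, 0, 0, -1, 1
d²: 0, 0, 0, 1, 1; Σd² = 2
ρ = 1 − 6·2/(5·24) = 1 − 12/120 = 0.900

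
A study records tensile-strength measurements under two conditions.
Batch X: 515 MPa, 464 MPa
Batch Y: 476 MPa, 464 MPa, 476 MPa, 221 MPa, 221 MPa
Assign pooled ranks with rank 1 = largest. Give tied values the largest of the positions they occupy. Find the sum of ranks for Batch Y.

25

Sorted (descending): 515, 476, 476, 464, 464, 221, 221
The 2 values of 476 occupy positions 2–3 → each gets rank 3.
The 2 values of 464 occupy positions 4–5 → each gets rank 5.
The 2 values of 221 occupy positions 6–7 → each gets rank 7.
Batch Y values → pooled ranks: 476→3, 464→5, 476→3, 221→7, 221→7
Rank sum = 3 + 5 + 3 + 7 + 7 = 25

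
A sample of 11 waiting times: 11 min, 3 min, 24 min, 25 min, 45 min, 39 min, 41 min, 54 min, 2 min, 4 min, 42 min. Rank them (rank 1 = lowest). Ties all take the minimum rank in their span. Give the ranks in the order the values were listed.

4, 2, 5, 6, 10, 7, 8, 11, 1, 3, 9

Sorted (ascending): 2, 3, 4, 11, 24, 25, 39, 41, 42, 45, 54
No ties — each value takes its position as its rank.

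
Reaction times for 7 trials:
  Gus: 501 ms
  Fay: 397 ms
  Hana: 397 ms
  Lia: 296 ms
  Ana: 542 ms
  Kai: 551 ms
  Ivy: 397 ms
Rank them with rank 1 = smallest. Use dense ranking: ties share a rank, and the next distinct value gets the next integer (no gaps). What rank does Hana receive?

Sorted (ascending): 296, 397, 397, 397, 501, 542, 551
The 3 values of 397 share dense rank 2.
Remaining distinct values take the next consecutive integers.
Hana has value 397 ms → rank 2.

2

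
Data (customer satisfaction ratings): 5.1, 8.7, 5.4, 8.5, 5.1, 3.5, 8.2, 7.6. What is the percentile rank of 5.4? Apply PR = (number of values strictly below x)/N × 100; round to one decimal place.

N = 8.
Strictly below 5.4: 3. Equal to 5.4: 1.
PR = 3/8 × 100 = 37.5

37.5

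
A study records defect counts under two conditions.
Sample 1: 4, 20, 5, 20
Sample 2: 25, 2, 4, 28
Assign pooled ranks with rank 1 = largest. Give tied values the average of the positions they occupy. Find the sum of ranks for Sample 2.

17.5

Sorted (descending): 28, 25, 20, 20, 5, 4, 4, 2
The 2 values of 20 occupy positions 3–4 → average rank (3+4)/2 = 3.5.
The 2 values of 4 occupy positions 6–7 → average rank (6+7)/2 = 6.5.
Sample 2 values → pooled ranks: 25→2, 2→8, 4→6.5, 28→1
Rank sum = 2 + 8 + 6.5 + 1 = 17.5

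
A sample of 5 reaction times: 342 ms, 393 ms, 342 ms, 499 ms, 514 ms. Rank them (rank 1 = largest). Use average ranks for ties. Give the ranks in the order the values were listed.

4.5, 3, 4.5, 2, 1

Sorted (descending): 514, 499, 393, 342, 342
The 2 values of 342 occupy positions 4–5 → average rank (4+5)/2 = 4.5.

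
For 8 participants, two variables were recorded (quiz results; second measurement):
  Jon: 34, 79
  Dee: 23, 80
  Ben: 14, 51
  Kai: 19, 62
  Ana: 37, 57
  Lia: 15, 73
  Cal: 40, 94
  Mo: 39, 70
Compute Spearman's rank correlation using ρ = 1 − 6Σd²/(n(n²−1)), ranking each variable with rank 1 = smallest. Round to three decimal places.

0.476

Ranks of variable 1: 5, 4, 1, 3, 6, 2, 8, 7
Ranks of variable 2: 6, 7, 1, 3, 2, 5, 8, 4
d = r₁ − r₂: -1, -3, 0, 0, 4, -3, 0, 3
d²: 1, 9, 0, 0, 16, 9, 0, 9; Σd² = 44
ρ = 1 − 6·44/(8·63) = 1 − 264/504 = 0.476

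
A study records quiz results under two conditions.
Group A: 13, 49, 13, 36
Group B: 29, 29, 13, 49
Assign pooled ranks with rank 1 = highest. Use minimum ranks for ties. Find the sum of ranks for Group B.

Sorted (descending): 49, 49, 36, 29, 29, 13, 13, 13
The 2 values of 49 occupy positions 1–2 → each gets rank 1.
The 2 values of 29 occupy positions 4–5 → each gets rank 4.
The 3 values of 13 occupy positions 6–8 → each gets rank 6.
Group B values → pooled ranks: 29→4, 29→4, 13→6, 49→1
Rank sum = 4 + 4 + 6 + 1 = 15

15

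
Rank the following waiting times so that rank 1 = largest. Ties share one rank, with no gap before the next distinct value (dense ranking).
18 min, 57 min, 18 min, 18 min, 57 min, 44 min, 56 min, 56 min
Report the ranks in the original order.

4, 1, 4, 4, 1, 3, 2, 2

Sorted (descending): 57, 57, 56, 56, 44, 18, 18, 18
The 2 values of 57 share dense rank 1.
The 2 values of 56 share dense rank 2.
The 3 values of 18 share dense rank 4.
Remaining distinct values take the next consecutive integers.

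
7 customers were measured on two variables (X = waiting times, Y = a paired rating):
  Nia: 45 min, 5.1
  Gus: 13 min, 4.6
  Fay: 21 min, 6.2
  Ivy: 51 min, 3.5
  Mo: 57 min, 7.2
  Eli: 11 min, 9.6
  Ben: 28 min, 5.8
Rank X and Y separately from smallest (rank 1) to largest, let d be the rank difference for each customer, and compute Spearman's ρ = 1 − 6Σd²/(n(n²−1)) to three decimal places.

Ranks of variable 1: 5, 2, 3, 6, 7, 1, 4
Ranks of variable 2: 3, 2, 5, 1, 6, 7, 4
d = r₁ − r₂: 2, 0, -2, 5, 1, -6, 0
d²: 4, 0, 4, 25, 1, 36, 0; Σd² = 70
ρ = 1 − 6·70/(7·48) = 1 − 420/336 = -0.250

-0.250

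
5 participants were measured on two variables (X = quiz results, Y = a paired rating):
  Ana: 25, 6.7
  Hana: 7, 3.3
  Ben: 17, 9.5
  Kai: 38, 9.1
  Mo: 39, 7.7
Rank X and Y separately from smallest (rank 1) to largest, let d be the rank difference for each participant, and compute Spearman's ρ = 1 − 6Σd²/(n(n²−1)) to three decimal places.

0.300

Ranks of variable 1: 3, 1, 2, 4, 5
Ranks of variable 2: 2, 1, 5, 4, 3
d = r₁ − r₂: 1, 0, -3, 0, 2
d²: 1, 0, 9, 0, 4; Σd² = 14
ρ = 1 − 6·14/(5·24) = 1 − 84/120 = 0.300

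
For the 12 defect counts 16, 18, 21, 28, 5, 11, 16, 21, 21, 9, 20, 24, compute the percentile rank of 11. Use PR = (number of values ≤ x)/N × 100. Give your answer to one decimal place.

N = 12.
Strictly below 11: 2. Equal to 11: 1.
PR = 3/12 × 100 = 25.0

25.0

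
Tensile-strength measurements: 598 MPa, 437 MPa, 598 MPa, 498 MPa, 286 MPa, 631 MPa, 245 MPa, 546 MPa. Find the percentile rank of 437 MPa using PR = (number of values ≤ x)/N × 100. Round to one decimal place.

N = 8.
Strictly below 437: 2. Equal to 437: 1.
PR = 3/8 × 100 = 37.5

37.5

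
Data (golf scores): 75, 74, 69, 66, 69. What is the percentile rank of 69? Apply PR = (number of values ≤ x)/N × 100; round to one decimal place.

60.0

N = 5.
Strictly below 69: 1. Equal to 69: 2.
PR = 3/5 × 100 = 60.0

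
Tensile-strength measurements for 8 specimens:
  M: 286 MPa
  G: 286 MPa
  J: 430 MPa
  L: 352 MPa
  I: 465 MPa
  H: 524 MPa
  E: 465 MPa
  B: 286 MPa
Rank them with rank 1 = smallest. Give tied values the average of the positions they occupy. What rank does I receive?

Sorted (ascending): 286, 286, 286, 352, 430, 465, 465, 524
The 3 values of 286 occupy positions 1–3 → average rank 2.
The 2 values of 465 occupy positions 6–7 → average rank (6+7)/2 = 6.5.
I has value 465 MPa → rank 6.5.

6.5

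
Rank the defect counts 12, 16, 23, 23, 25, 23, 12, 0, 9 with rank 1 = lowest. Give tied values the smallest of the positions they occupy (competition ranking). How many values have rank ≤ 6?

Sorted (ascending): 0, 9, 12, 12, 16, 23, 23, 23, 25
The 2 values of 12 occupy positions 3–4 → each gets rank 3.
The 3 values of 23 occupy positions 6–8 → each gets rank 6.
Ranks ≤ 6: {1, 2, 3, 3, 5, 6, 6, 6} → 8 values.

8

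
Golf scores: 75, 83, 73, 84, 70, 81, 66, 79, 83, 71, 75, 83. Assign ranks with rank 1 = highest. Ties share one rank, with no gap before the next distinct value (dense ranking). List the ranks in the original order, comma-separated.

5, 2, 6, 1, 8, 3, 9, 4, 2, 7, 5, 2

Sorted (descending): 84, 83, 83, 83, 81, 79, 75, 75, 73, 71, 70, 66
The 3 values of 83 share dense rank 2.
The 2 values of 75 share dense rank 5.
Remaining distinct values take the next consecutive integers.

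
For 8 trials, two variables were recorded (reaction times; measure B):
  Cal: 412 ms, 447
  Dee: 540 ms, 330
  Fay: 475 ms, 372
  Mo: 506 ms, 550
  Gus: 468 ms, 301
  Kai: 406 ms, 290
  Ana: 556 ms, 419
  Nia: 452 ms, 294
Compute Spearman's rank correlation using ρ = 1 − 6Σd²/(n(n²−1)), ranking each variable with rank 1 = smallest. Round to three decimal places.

Ranks of variable 1: 2, 7, 5, 6, 4, 1, 8, 3
Ranks of variable 2: 7, 4, 5, 8, 3, 1, 6, 2
d = r₁ − r₂: -5, 3, 0, -2, 1, 0, 2, 1
d²: 25, 9, 0, 4, 1, 0, 4, 1; Σd² = 44
ρ = 1 − 6·44/(8·63) = 1 − 264/504 = 0.476

0.476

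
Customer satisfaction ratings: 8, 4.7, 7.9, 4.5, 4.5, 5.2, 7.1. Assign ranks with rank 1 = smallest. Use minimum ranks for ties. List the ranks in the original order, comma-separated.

7, 3, 6, 1, 1, 4, 5

Sorted (ascending): 4.5, 4.5, 4.7, 5.2, 7.1, 7.9, 8
The 2 values of 4.5 occupy positions 1–2 → each gets rank 1.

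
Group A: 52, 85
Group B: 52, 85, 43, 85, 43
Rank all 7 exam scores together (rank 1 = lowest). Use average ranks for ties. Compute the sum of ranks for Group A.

9.5

Sorted (ascending): 43, 43, 52, 52, 85, 85, 85
The 2 values of 43 occupy positions 1–2 → average rank (1+2)/2 = 1.5.
The 2 values of 52 occupy positions 3–4 → average rank (3+4)/2 = 3.5.
The 3 values of 85 occupy positions 5–7 → average rank 6.
Group A values → pooled ranks: 52→3.5, 85→6
Rank sum = 3.5 + 6 = 9.5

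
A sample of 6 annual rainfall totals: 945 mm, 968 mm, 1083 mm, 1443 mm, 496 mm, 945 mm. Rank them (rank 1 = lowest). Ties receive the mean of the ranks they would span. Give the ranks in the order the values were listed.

Sorted (ascending): 496, 945, 945, 968, 1083, 1443
The 2 values of 945 occupy positions 2–3 → average rank (2+3)/2 = 2.5.

2.5, 4, 5, 6, 1, 2.5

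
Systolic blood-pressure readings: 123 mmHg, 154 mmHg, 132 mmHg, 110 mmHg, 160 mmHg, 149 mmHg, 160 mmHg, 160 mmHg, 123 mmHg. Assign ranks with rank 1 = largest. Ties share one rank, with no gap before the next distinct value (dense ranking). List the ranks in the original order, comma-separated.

Sorted (descending): 160, 160, 160, 154, 149, 132, 123, 123, 110
The 3 values of 160 share dense rank 1.
The 2 values of 123 share dense rank 5.
Remaining distinct values take the next consecutive integers.

5, 2, 4, 6, 1, 3, 1, 1, 5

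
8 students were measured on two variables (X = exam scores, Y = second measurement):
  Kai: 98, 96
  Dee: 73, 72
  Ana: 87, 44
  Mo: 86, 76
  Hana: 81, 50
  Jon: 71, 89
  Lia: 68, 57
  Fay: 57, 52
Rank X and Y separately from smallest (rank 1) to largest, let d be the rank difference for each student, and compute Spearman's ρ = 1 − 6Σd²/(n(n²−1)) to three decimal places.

Ranks of variable 1: 8, 4, 7, 6, 5, 3, 2, 1
Ranks of variable 2: 8, 5, 1, 6, 2, 7, 4, 3
d = r₁ − r₂: 0, -1, 6, 0, 3, -4, -2, -2
d²: 0, 1, 36, 0, 9, 16, 4, 4; Σd² = 70
ρ = 1 − 6·70/(8·63) = 1 − 420/504 = 0.167

0.167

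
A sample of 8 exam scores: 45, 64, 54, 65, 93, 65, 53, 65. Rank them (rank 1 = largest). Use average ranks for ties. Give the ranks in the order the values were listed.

8, 5, 6, 3, 1, 3, 7, 3

Sorted (descending): 93, 65, 65, 65, 64, 54, 53, 45
The 3 values of 65 occupy positions 2–4 → average rank 3.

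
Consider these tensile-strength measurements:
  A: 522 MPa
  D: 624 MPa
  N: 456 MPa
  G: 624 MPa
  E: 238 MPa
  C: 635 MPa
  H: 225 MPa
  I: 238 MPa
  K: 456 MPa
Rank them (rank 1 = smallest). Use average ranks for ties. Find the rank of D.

7.5

Sorted (ascending): 225, 238, 238, 456, 456, 522, 624, 624, 635
The 2 values of 238 occupy positions 2–3 → average rank (2+3)/2 = 2.5.
The 2 values of 456 occupy positions 4–5 → average rank (4+5)/2 = 4.5.
The 2 values of 624 occupy positions 7–8 → average rank (7+8)/2 = 7.5.
D has value 624 MPa → rank 7.5.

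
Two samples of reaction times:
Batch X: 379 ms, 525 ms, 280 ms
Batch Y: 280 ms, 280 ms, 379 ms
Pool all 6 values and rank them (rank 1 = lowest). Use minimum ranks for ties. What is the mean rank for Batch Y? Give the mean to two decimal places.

2.00

Sorted (ascending): 280, 280, 280, 379, 379, 525
The 3 values of 280 occupy positions 1–3 → each gets rank 1.
The 2 values of 379 occupy positions 4–5 → each gets rank 4.
Batch Y values → pooled ranks: 280→1, 280→1, 379→4
Mean rank = (1 + 1 + 4) / 3 = 2.00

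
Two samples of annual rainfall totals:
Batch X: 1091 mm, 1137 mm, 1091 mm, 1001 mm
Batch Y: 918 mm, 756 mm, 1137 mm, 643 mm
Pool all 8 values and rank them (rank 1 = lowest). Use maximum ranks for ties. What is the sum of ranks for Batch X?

Sorted (ascending): 643, 756, 918, 1001, 1091, 1091, 1137, 1137
The 2 values of 1091 occupy positions 5–6 → each gets rank 6.
The 2 values of 1137 occupy positions 7–8 → each gets rank 8.
Batch X values → pooled ranks: 1091→6, 1137→8, 1091→6, 1001→4
Rank sum = 6 + 8 + 6 + 4 = 24

24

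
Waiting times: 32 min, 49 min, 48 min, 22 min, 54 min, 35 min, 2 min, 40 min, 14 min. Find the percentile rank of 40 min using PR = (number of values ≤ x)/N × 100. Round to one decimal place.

66.7

N = 9.
Strictly below 40: 5. Equal to 40: 1.
PR = 6/9 × 100 = 66.7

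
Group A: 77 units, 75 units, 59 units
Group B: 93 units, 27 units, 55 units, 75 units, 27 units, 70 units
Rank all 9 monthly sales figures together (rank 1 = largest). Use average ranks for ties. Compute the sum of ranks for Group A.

11.5

Sorted (descending): 93, 77, 75, 75, 70, 59, 55, 27, 27
The 2 values of 75 occupy positions 3–4 → average rank (3+4)/2 = 3.5.
The 2 values of 27 occupy positions 8–9 → average rank (8+9)/2 = 8.5.
Group A values → pooled ranks: 77→2, 75→3.5, 59→6
Rank sum = 2 + 3.5 + 6 = 11.5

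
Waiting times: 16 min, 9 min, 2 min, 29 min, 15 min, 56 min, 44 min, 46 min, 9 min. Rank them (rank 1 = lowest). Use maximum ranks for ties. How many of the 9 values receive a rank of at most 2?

1

Sorted (ascending): 2, 9, 9, 15, 16, 29, 44, 46, 56
The 2 values of 9 occupy positions 2–3 → each gets rank 3.
Ranks ≤ 2: {1} → 1 value.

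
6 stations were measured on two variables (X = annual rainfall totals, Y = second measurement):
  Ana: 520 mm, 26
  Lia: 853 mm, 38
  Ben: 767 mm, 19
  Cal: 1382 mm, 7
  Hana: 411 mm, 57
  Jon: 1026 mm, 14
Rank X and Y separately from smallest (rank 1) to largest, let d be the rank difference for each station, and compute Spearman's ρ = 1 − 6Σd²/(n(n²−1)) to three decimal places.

Ranks of variable 1: 2, 4, 3, 6, 1, 5
Ranks of variable 2: 4, 5, 3, 1, 6, 2
d = r₁ − r₂: -2, -1, 0, 5, -5, 3
d²: 4, 1, 0, 25, 25, 9; Σd² = 64
ρ = 1 − 6·64/(6·35) = 1 − 384/210 = -0.829

-0.829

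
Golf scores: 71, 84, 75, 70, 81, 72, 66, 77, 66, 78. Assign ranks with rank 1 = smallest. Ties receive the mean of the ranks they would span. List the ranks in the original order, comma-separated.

Sorted (ascending): 66, 66, 70, 71, 72, 75, 77, 78, 81, 84
The 2 values of 66 occupy positions 1–2 → average rank (1+2)/2 = 1.5.

4, 10, 6, 3, 9, 5, 1.5, 7, 1.5, 8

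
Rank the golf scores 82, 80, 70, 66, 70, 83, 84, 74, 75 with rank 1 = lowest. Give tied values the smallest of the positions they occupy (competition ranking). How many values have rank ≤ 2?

Sorted (ascending): 66, 70, 70, 74, 75, 80, 82, 83, 84
The 2 values of 70 occupy positions 2–3 → each gets rank 2.
Ranks ≤ 2: {1, 2, 2} → 3 values.

3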